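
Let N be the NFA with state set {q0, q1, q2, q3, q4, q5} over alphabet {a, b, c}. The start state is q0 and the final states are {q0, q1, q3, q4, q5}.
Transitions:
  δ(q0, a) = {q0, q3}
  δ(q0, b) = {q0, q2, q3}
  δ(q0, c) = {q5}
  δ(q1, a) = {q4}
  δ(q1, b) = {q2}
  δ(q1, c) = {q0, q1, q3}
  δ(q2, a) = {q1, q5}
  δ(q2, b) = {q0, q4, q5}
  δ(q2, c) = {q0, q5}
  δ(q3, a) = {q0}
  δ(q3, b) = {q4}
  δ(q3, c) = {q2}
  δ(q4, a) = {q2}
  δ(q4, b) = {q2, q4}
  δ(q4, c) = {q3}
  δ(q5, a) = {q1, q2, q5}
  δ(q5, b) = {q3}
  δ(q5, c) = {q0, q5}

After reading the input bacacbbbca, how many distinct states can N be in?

5

Start: {q0}
read b: {q0, q2, q3}
read a: {q0, q1, q3, q5}
read c: {q0, q1, q2, q3, q5}
read a: {q0, q1, q2, q3, q4, q5}
read c: {q0, q1, q2, q3, q5}
read b: {q0, q2, q3, q4, q5}
read b: {q0, q2, q3, q4, q5}
read b: {q0, q2, q3, q4, q5}
read c: {q0, q2, q3, q5}
read a: {q0, q1, q2, q3, q5}
Final reachable set {q0, q1, q2, q3, q5} has 5 states.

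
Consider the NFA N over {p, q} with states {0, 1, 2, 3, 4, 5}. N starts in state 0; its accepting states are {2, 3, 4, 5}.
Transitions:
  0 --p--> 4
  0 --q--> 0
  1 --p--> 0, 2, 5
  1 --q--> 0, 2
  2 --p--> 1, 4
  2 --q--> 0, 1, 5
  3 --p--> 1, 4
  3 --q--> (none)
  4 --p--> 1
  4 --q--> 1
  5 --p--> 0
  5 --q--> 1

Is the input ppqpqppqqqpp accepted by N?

accepted

Start: {0}
read p: {4}
read p: {1}
read q: {0, 2}
read p: {1, 4}
read q: {0, 1, 2}
read p: {0, 1, 2, 4, 5}
read p: {0, 1, 2, 4, 5}
read q: {0, 1, 2, 5}
read q: {0, 1, 2, 5}
read q: {0, 1, 2, 5}
read p: {0, 1, 2, 4, 5}
read p: {0, 1, 2, 4, 5}
Reachable ∩ accepting = {2, 4, 5} — nonempty.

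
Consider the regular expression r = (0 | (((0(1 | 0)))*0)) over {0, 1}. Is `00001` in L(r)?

Neither 0 nor (((0(1|0)))*0) matches 00001.

no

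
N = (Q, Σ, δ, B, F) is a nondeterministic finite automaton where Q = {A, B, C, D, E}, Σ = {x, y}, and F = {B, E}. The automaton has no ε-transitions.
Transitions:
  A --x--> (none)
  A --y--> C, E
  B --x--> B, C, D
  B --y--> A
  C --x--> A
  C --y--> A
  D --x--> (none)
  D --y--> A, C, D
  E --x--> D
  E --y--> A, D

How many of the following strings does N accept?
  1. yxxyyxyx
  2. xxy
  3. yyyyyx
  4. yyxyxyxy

2

yxxyyxyx: rejected
xxy: accepted
yyyyyx: rejected
yyxyxyxy: accepted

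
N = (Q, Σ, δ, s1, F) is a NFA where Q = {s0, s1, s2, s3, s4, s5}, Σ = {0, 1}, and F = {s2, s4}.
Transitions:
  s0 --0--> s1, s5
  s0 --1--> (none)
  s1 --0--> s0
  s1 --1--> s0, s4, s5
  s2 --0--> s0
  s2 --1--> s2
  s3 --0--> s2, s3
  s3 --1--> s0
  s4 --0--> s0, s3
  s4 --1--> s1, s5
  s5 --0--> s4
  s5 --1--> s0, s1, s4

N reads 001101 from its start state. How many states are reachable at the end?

4

Start: {s1}
read 0: {s0}
read 0: {s1, s5}
read 1: {s0, s1, s4, s5}
read 1: {s0, s1, s4, s5}
read 0: {s0, s1, s3, s4, s5}
read 1: {s0, s1, s4, s5}
Final reachable set {s0, s1, s4, s5} has 4 states.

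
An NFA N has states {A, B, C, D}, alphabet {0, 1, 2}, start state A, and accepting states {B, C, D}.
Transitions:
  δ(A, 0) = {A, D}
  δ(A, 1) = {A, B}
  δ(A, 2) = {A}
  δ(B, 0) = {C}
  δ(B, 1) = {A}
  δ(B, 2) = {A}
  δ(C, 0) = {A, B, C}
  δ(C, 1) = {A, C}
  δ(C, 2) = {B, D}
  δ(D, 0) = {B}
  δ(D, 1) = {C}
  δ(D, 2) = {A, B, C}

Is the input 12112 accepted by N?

rejected

Start: {A}
read 1: {A, B}
read 2: {A}
read 1: {A, B}
read 1: {A, B}
read 2: {A}
Reachable ∩ accepting = {} — empty.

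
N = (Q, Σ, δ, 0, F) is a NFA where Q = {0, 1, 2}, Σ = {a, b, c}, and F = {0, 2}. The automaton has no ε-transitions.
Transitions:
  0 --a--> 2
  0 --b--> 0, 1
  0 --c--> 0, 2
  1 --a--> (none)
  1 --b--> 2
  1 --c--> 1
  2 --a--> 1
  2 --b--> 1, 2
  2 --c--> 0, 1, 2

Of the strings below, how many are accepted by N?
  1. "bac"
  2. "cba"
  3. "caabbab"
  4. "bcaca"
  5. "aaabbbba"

4

"bac": accepted
"cba": accepted
"caabbab": accepted
"bcaca": accepted
"aaabbbba": rejected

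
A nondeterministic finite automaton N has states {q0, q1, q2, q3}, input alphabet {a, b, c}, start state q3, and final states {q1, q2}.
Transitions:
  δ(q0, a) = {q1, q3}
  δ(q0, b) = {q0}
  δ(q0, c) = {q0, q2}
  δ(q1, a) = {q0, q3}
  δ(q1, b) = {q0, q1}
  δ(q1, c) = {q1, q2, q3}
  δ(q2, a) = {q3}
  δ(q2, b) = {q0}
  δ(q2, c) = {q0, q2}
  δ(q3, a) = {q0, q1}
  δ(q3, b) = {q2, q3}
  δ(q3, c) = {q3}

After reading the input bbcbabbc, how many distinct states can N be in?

4

Start: {q3}
read b: {q2, q3}
read b: {q0, q2, q3}
read c: {q0, q2, q3}
read b: {q0, q2, q3}
read a: {q0, q1, q3}
read b: {q0, q1, q2, q3}
read b: {q0, q1, q2, q3}
read c: {q0, q1, q2, q3}
Final reachable set {q0, q1, q2, q3} has 4 states.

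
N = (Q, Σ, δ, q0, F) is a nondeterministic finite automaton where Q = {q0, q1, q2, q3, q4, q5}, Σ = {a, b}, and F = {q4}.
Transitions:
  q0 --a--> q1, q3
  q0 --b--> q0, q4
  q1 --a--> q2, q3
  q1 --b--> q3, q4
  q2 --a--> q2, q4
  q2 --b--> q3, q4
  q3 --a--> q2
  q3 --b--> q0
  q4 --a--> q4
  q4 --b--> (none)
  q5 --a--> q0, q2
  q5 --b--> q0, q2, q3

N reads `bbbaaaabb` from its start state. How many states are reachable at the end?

Start: {q0}
read b: {q0, q4}
read b: {q0, q4}
read b: {q0, q4}
read a: {q1, q3, q4}
read a: {q2, q3, q4}
read a: {q2, q4}
read a: {q2, q4}
read b: {q3, q4}
read b: {q0}
Final reachable set {q0} has 1 state.

1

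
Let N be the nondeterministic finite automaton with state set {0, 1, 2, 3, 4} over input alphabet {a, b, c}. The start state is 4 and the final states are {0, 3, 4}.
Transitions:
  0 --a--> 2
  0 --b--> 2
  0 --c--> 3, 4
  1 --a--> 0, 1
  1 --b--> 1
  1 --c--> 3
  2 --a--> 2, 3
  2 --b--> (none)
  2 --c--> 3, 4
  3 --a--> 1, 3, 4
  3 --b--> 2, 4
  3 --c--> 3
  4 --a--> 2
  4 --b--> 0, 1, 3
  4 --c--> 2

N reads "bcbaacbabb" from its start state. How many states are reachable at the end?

5

Start: {4}
read b: {0, 1, 3}
read c: {3, 4}
read b: {0, 1, 2, 3, 4}
read a: {0, 1, 2, 3, 4}
read a: {0, 1, 2, 3, 4}
read c: {2, 3, 4}
read b: {0, 1, 2, 3, 4}
read a: {0, 1, 2, 3, 4}
read b: {0, 1, 2, 3, 4}
read b: {0, 1, 2, 3, 4}
Final reachable set {0, 1, 2, 3, 4} has 5 states.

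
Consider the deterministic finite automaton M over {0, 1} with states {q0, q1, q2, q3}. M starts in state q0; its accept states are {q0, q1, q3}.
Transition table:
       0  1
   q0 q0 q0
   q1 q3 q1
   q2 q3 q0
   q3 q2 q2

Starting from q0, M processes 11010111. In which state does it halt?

q0 --1--> q0
q0 --1--> q0
q0 --0--> q0
q0 --1--> q0
q0 --0--> q0
q0 --1--> q0
q0 --1--> q0
q0 --1--> q0

q0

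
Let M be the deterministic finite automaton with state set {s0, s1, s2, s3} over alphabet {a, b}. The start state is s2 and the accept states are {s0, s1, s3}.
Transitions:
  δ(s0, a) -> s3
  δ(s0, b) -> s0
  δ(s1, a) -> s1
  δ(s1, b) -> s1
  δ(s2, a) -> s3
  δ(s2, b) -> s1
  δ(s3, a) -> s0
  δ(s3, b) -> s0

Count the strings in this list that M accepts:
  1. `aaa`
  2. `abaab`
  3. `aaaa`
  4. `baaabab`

4

`aaa`: accepted
`abaab`: accepted
`aaaa`: accepted
`baaabab`: accepted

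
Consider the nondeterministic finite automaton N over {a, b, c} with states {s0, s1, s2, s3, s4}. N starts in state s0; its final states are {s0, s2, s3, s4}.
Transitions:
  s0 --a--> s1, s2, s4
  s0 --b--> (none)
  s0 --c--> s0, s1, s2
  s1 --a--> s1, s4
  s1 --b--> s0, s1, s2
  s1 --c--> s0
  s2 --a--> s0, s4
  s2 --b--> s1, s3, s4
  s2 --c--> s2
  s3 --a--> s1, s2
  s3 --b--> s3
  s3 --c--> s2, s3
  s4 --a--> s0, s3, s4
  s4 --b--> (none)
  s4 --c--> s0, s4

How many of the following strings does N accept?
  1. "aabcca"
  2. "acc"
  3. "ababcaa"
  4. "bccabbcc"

"aabcca": accepted
"acc": accepted
"ababcaa": accepted
"bccabbcc": rejected

3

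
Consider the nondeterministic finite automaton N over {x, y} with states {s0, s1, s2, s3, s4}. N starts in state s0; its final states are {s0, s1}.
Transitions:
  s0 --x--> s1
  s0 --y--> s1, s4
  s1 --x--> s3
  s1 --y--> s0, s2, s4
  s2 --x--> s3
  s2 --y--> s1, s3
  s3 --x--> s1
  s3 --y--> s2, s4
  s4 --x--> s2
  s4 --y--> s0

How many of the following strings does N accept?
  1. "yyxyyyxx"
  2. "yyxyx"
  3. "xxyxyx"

"yyxyyyxx": accepted
"yyxyx": accepted
"xxyxyx": accepted

3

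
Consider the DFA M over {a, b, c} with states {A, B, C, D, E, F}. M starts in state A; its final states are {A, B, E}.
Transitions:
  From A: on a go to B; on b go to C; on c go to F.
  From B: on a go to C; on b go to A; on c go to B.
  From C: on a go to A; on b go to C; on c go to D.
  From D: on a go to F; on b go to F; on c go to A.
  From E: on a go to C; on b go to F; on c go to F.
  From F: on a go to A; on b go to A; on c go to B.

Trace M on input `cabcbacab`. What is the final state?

A --c--> F
F --a--> A
A --b--> C
C --c--> D
D --b--> F
F --a--> A
A --c--> F
F --a--> A
A --b--> C

C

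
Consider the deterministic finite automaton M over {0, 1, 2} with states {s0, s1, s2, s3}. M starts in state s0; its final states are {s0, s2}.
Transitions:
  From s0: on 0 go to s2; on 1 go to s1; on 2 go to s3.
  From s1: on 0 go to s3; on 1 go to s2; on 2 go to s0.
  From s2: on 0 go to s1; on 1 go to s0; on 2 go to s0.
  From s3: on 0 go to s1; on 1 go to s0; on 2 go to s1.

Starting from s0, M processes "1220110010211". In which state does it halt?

s2

s0 --1--> s1
s1 --2--> s0
s0 --2--> s3
s3 --0--> s1
s1 --1--> s2
s2 --1--> s0
s0 --0--> s2
s2 --0--> s1
s1 --1--> s2
s2 --0--> s1
s1 --2--> s0
s0 --1--> s1
s1 --1--> s2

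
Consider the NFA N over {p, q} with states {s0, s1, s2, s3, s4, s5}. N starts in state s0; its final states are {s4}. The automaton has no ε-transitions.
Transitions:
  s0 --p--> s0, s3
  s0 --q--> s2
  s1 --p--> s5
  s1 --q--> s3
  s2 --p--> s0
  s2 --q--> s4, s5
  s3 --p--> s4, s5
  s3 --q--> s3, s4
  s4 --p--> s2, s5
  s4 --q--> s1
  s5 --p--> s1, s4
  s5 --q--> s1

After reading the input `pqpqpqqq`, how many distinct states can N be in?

3

Start: {s0}
read p: {s0, s3}
read q: {s2, s3, s4}
read p: {s0, s2, s4, s5}
read q: {s1, s2, s4, s5}
read p: {s0, s1, s2, s4, s5}
read q: {s1, s2, s3, s4, s5}
read q: {s1, s3, s4, s5}
read q: {s1, s3, s4}
Final reachable set {s1, s3, s4} has 3 states.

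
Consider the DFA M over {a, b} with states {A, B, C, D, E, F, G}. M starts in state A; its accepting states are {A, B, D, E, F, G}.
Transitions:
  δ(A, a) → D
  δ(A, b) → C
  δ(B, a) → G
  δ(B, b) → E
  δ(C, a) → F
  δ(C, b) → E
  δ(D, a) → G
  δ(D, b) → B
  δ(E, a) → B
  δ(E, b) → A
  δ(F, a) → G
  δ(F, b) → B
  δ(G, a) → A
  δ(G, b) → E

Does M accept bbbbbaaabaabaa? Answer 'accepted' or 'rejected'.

accepted

A --b--> C
C --b--> E
E --b--> A
A --b--> C
C --b--> E
E --a--> B
B --a--> G
G --a--> A
A --b--> C
C --a--> F
F --a--> G
G --b--> E
E --a--> B
B --a--> G
End in state G, which is an accepting state.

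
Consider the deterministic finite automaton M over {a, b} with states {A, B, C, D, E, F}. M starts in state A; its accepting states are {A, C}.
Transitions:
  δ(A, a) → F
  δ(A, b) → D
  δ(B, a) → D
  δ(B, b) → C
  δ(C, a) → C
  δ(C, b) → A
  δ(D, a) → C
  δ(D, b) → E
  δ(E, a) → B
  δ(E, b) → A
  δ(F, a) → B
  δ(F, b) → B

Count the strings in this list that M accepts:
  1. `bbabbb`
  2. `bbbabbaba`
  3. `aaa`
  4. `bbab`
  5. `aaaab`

`bbabbb`: rejected
`bbbabbaba`: rejected
`aaa`: rejected
`bbab`: accepted
`aaaab`: accepted

2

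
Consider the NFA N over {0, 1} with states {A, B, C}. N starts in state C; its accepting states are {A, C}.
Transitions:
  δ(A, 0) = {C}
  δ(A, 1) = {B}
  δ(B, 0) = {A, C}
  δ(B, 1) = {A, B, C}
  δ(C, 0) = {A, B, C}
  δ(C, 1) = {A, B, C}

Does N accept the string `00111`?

accepted

Start: {C}
read 0: {A, B, C}
read 0: {A, B, C}
read 1: {A, B, C}
read 1: {A, B, C}
read 1: {A, B, C}
Reachable ∩ accepting = {A, C} — nonempty.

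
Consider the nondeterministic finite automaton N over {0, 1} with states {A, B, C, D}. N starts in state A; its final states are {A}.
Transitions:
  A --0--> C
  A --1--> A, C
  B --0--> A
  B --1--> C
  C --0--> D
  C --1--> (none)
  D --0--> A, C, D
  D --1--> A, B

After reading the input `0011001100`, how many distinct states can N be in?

Start: {A}
read 0: {C}
read 0: {D}
read 1: {A, B}
read 1: {A, C}
read 0: {C, D}
read 0: {A, C, D}
read 1: {A, B, C}
read 1: {A, C}
read 0: {C, D}
read 0: {A, C, D}
Final reachable set {A, C, D} has 3 states.

3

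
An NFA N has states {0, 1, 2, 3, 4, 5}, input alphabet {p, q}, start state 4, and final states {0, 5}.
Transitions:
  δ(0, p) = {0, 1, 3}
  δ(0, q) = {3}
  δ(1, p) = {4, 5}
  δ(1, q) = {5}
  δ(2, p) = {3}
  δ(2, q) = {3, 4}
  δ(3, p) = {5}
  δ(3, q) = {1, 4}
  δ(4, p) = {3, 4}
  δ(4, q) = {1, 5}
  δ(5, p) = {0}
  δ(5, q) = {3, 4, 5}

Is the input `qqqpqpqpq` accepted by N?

accepted

Start: {4}
read q: {1, 5}
read q: {3, 4, 5}
read q: {1, 3, 4, 5}
read p: {0, 3, 4, 5}
read q: {1, 3, 4, 5}
read p: {0, 3, 4, 5}
read q: {1, 3, 4, 5}
read p: {0, 3, 4, 5}
read q: {1, 3, 4, 5}
Reachable ∩ accepting = {5} — nonempty.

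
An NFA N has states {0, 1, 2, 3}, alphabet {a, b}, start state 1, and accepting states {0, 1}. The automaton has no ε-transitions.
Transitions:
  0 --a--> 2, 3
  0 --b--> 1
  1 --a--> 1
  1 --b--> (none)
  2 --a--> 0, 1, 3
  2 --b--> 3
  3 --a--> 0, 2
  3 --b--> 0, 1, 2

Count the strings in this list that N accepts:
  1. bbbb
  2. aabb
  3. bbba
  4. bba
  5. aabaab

bbbb: rejected
aabb: rejected
bbba: rejected
bba: rejected
aabaab: rejected

0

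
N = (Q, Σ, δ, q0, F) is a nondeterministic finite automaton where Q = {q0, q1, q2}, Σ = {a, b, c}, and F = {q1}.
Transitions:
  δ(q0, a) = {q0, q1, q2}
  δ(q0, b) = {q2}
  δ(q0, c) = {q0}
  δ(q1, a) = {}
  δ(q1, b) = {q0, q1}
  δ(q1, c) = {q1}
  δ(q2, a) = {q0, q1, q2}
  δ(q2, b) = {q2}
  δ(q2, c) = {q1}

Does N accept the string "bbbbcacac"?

rejected

Start: {q0}
read b: {q2}
read b: {q2}
read b: {q2}
read b: {q2}
read c: {q1}
read a: {}
The reachable set is empty and stays empty for the remaining 3 symbols.
Reachable ∩ accepting = {} — empty.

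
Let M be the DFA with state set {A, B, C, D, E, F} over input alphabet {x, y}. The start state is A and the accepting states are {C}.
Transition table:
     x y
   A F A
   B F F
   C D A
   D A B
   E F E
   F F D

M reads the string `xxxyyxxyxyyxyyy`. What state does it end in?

A --x--> F
F --x--> F
F --x--> F
F --y--> D
D --y--> B
B --x--> F
F --x--> F
F --y--> D
D --x--> A
A --y--> A
A --y--> A
A --x--> F
F --y--> D
D --y--> B
B --y--> F

F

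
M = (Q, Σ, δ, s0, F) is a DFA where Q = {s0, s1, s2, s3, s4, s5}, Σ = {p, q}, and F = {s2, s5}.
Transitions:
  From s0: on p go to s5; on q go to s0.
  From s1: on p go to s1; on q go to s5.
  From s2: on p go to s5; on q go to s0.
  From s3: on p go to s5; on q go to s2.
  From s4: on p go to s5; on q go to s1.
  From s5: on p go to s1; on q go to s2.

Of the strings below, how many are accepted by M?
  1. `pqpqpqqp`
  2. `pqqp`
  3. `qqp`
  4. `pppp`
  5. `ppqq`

`pqpqpqqp`: accepted
`pqqp`: accepted
`qqp`: accepted
`pppp`: rejected
`ppqq`: accepted

4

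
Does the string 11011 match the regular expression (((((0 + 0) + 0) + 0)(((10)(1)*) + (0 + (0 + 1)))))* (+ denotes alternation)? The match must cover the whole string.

no

11011 cannot be split into zero or more pieces each matching ((((0+0)+0)+0)(((10)(1)*)+(0+(0+1)))).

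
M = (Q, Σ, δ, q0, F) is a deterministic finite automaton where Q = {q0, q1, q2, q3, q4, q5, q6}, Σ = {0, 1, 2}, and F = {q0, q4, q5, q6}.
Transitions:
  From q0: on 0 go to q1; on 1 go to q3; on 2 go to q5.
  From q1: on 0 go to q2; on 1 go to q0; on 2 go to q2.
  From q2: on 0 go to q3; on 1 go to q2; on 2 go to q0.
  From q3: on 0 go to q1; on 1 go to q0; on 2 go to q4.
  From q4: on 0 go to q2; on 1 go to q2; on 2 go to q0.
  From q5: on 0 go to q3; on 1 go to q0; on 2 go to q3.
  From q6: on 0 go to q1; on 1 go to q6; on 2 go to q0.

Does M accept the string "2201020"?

rejected

q0 --2--> q5
q5 --2--> q3
q3 --0--> q1
q1 --1--> q0
q0 --0--> q1
q1 --2--> q2
q2 --0--> q3
End in state q3, which is not an accepting state.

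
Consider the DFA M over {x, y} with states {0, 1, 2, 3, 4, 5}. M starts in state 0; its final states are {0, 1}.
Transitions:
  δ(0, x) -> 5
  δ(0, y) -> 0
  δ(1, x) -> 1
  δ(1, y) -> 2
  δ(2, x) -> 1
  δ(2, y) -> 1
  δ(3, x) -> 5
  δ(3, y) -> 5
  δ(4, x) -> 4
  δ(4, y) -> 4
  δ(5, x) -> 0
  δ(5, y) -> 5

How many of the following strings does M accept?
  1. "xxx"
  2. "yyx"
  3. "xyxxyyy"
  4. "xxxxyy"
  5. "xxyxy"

"xxx": rejected
"yyx": rejected
"xyxxyyy": rejected
"xxxxyy": accepted
"xxyxy": rejected

1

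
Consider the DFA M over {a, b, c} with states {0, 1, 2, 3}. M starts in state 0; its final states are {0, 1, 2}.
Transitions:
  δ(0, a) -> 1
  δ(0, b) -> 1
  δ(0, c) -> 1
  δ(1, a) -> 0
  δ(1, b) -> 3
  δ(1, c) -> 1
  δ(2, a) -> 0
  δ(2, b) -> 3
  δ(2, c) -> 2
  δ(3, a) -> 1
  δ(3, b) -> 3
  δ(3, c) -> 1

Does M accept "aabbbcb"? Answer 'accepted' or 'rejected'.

0 --a--> 1
1 --a--> 0
0 --b--> 1
1 --b--> 3
3 --b--> 3
3 --c--> 1
1 --b--> 3
End in state 3, which is not an accepting state.

rejected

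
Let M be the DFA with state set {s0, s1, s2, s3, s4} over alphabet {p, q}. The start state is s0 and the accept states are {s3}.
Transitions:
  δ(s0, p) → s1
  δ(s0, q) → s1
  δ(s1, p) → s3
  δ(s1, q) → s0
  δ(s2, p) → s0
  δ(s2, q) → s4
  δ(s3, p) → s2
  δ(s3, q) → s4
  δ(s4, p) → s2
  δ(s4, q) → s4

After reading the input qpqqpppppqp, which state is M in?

s2

s0 --q--> s1
s1 --p--> s3
s3 --q--> s4
s4 --q--> s4
s4 --p--> s2
s2 --p--> s0
s0 --p--> s1
s1 --p--> s3
s3 --p--> s2
s2 --q--> s4
s4 --p--> s2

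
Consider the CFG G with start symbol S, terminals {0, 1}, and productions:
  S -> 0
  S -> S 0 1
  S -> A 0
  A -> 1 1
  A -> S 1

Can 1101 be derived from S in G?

no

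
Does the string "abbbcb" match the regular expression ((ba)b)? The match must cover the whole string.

No split of abbbcb into u·v has (ba) matching u and b matching v.

no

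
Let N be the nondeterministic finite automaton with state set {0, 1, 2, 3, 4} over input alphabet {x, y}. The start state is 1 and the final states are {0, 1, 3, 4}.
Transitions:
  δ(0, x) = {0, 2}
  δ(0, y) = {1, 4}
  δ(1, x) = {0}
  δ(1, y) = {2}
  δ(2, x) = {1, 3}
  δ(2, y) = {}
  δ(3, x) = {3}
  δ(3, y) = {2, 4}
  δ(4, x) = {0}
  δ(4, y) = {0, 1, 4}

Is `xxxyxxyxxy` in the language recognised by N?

accepted

Start: {1}
read x: {0}
read x: {0, 2}
read x: {0, 1, 2, 3}
read y: {1, 2, 4}
read x: {0, 1, 3}
read x: {0, 2, 3}
read y: {1, 2, 4}
read x: {0, 1, 3}
read x: {0, 2, 3}
read y: {1, 2, 4}
Reachable ∩ accepting = {1, 4} — nonempty.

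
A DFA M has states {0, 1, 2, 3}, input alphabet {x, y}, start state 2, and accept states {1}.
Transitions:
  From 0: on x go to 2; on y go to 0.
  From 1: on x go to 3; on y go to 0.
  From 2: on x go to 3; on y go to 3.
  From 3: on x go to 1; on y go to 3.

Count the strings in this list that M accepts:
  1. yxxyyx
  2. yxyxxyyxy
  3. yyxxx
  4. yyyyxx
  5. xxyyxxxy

yxxyyx: accepted
yxyxxyyxy: rejected
yyxxx: accepted
yyyyxx: rejected
xxyyxxxy: rejected

2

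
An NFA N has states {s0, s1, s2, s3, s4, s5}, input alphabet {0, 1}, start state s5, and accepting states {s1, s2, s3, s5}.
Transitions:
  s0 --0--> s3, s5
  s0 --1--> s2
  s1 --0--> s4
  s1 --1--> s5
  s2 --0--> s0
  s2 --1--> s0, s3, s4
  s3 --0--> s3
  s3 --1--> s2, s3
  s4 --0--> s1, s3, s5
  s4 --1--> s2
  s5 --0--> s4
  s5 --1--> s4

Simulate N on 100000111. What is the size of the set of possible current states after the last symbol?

4

Start: {s5}
read 1: {s4}
read 0: {s1, s3, s5}
read 0: {s3, s4}
read 0: {s1, s3, s5}
read 0: {s3, s4}
read 0: {s1, s3, s5}
read 1: {s2, s3, s4, s5}
read 1: {s0, s2, s3, s4}
read 1: {s0, s2, s3, s4}
Final reachable set {s0, s2, s3, s4} has 4 states.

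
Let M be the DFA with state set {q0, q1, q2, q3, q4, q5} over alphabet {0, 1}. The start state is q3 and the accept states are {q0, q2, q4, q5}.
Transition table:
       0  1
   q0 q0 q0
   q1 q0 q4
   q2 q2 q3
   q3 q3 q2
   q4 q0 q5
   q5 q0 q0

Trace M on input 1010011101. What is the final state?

q3

q3 --1--> q2
q2 --0--> q2
q2 --1--> q3
q3 --0--> q3
q3 --0--> q3
q3 --1--> q2
q2 --1--> q3
q3 --1--> q2
q2 --0--> q2
q2 --1--> q3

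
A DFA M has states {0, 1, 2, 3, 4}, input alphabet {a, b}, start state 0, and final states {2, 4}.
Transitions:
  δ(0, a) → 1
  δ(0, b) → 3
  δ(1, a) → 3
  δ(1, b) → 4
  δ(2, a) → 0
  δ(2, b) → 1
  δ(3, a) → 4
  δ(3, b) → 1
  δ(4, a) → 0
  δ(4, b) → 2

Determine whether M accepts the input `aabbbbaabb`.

rejected

0 --a--> 1
1 --a--> 3
3 --b--> 1
1 --b--> 4
4 --b--> 2
2 --b--> 1
1 --a--> 3
3 --a--> 4
4 --b--> 2
2 --b--> 1
End in state 1, which is not an accepting state.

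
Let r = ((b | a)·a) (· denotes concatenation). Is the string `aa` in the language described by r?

yes

Split as a·a: (b|a) matches a and a matches a.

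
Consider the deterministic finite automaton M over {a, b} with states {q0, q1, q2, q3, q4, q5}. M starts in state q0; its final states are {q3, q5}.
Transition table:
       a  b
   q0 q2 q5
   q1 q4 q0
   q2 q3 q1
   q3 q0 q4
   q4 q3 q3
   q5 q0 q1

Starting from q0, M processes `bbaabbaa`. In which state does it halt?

q0 --b--> q5
q5 --b--> q1
q1 --a--> q4
q4 --a--> q3
q3 --b--> q4
q4 --b--> q3
q3 --a--> q0
q0 --a--> q2

q2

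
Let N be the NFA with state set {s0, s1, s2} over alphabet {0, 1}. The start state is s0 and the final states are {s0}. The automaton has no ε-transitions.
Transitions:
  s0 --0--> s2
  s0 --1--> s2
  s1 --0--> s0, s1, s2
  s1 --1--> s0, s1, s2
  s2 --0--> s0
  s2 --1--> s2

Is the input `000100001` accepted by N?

Start: {s0}
read 0: {s2}
read 0: {s0}
read 0: {s2}
read 1: {s2}
read 0: {s0}
read 0: {s2}
read 0: {s0}
read 0: {s2}
read 1: {s2}
Reachable ∩ accepting = {} — empty.

rejected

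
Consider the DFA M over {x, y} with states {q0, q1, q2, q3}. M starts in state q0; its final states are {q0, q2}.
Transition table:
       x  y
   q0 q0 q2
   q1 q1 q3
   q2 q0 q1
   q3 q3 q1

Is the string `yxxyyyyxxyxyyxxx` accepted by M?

rejected

q0 --y--> q2
q2 --x--> q0
q0 --x--> q0
q0 --y--> q2
q2 --y--> q1
q1 --y--> q3
q3 --y--> q1
q1 --x--> q1
q1 --x--> q1
q1 --y--> q3
q3 --x--> q3
q3 --y--> q1
q1 --y--> q3
q3 --x--> q3
q3 --x--> q3
q3 --x--> q3
End in state q3, which is not an accepting state.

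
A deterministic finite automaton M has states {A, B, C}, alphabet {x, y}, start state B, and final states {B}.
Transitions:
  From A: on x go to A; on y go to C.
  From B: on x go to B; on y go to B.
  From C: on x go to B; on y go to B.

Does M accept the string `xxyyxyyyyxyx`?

accepted

B --x--> B
B --x--> B
B --y--> B
B --y--> B
B --x--> B
B --y--> B
B --y--> B
B --y--> B
B --y--> B
B --x--> B
B --y--> B
B --x--> B
End in state B, which is an accepting state.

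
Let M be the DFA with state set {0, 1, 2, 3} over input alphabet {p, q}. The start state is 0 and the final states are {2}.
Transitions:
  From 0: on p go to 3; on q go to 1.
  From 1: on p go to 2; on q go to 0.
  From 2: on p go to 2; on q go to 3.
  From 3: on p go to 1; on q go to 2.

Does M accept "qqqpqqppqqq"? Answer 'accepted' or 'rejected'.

rejected

0 --q--> 1
1 --q--> 0
0 --q--> 1
1 --p--> 2
2 --q--> 3
3 --q--> 2
2 --p--> 2
2 --p--> 2
2 --q--> 3
3 --q--> 2
2 --q--> 3
End in state 3, which is not an accepting state.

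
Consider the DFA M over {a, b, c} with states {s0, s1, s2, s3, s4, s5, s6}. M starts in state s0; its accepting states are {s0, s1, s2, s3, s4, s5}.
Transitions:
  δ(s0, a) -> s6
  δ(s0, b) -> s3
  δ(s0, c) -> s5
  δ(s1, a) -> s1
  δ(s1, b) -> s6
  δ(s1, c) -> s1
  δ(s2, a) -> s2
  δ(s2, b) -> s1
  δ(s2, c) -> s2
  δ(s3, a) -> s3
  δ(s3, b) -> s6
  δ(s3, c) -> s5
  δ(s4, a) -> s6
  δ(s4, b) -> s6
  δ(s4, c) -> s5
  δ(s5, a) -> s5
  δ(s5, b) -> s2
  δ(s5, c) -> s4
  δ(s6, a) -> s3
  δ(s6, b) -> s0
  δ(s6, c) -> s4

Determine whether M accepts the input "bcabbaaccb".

rejected

s0 --b--> s3
s3 --c--> s5
s5 --a--> s5
s5 --b--> s2
s2 --b--> s1
s1 --a--> s1
s1 --a--> s1
s1 --c--> s1
s1 --c--> s1
s1 --b--> s6
End in state s6, which is not an accepting state.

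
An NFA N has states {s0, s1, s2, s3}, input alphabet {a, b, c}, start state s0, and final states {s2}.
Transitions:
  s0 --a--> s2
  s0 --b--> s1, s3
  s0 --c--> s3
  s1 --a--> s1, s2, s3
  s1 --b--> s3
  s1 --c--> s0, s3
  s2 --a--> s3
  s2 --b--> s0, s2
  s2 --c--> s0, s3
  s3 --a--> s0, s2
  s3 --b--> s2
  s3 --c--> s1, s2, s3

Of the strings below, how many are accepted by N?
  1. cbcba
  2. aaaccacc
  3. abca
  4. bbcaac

cbcba: accepted
aaaccacc: accepted
abca: accepted
bbcaac: accepted

4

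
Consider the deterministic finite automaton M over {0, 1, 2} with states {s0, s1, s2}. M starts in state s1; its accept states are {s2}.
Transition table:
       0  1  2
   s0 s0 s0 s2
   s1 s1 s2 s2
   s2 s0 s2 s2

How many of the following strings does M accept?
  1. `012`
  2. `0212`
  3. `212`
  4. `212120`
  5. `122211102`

`012`: accepted
`0212`: accepted
`212`: accepted
`212120`: rejected
`122211102`: accepted

4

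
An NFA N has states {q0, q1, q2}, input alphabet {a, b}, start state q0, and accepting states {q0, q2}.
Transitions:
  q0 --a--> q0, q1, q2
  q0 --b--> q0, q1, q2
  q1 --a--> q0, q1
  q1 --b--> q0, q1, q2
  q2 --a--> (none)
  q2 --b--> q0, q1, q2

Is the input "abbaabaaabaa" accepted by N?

Start: {q0}
read a: {q0, q1, q2}
read b: {q0, q1, q2}
read b: {q0, q1, q2}
read a: {q0, q1, q2}
read a: {q0, q1, q2}
read b: {q0, q1, q2}
read a: {q0, q1, q2}
read a: {q0, q1, q2}
read a: {q0, q1, q2}
read b: {q0, q1, q2}
read a: {q0, q1, q2}
read a: {q0, q1, q2}
Reachable ∩ accepting = {q0, q2} — nonempty.

accepted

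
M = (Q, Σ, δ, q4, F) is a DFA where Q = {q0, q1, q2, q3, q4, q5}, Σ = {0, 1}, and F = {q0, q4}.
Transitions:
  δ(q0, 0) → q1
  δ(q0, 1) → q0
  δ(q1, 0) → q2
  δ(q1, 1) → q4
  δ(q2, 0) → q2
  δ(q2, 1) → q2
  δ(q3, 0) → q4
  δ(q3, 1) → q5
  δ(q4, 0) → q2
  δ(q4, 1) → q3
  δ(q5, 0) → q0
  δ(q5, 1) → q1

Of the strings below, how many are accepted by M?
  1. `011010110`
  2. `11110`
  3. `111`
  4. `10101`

0

`011010110`: rejected
`11110`: rejected
`111`: rejected
`10101`: rejected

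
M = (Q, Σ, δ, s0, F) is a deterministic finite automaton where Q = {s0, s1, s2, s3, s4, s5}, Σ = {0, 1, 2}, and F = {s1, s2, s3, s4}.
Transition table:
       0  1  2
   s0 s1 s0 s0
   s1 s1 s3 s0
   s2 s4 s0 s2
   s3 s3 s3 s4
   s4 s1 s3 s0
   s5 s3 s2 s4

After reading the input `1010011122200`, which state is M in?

s1

s0 --1--> s0
s0 --0--> s1
s1 --1--> s3
s3 --0--> s3
s3 --0--> s3
s3 --1--> s3
s3 --1--> s3
s3 --1--> s3
s3 --2--> s4
s4 --2--> s0
s0 --2--> s0
s0 --0--> s1
s1 --0--> s1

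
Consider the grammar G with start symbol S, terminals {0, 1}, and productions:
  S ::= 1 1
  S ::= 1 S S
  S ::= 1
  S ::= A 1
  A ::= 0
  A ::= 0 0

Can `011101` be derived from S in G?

no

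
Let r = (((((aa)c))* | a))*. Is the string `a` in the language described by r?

Split into 1 piece a; each matches ((((aa)c))*|a).

yes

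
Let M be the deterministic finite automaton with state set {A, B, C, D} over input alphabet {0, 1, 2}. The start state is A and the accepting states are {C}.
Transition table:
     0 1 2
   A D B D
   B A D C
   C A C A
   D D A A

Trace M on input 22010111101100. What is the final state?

A --2--> D
D --2--> A
A --0--> D
D --1--> A
A --0--> D
D --1--> A
A --1--> B
B --1--> D
D --1--> A
A --0--> D
D --1--> A
A --1--> B
B --0--> A
A --0--> D

D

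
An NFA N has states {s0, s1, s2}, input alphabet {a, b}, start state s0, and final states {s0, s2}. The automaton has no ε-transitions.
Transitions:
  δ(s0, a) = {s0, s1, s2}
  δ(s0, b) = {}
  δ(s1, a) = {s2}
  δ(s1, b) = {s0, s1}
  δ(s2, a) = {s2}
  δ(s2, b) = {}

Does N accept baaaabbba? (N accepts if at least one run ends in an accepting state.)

Start: {s0}
read b: {}
The reachable set is empty and stays empty for the remaining 8 symbols.
Reachable ∩ accepting = {} — empty.

rejected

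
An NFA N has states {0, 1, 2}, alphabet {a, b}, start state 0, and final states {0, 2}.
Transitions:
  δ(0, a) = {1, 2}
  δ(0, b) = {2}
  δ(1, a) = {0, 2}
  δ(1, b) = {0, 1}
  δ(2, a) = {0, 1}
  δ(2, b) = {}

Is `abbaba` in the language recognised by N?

accepted

Start: {0}
read a: {1, 2}
read b: {0, 1}
read b: {0, 1, 2}
read a: {0, 1, 2}
read b: {0, 1, 2}
read a: {0, 1, 2}
Reachable ∩ accepting = {0, 2} — nonempty.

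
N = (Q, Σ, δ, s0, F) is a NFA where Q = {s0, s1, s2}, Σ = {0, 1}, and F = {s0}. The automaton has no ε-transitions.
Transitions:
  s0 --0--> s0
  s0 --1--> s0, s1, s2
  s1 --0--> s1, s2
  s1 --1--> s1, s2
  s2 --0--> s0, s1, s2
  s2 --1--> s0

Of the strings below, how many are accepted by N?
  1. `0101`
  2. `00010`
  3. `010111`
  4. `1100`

`0101`: accepted
`00010`: accepted
`010111`: accepted
`1100`: accepted

4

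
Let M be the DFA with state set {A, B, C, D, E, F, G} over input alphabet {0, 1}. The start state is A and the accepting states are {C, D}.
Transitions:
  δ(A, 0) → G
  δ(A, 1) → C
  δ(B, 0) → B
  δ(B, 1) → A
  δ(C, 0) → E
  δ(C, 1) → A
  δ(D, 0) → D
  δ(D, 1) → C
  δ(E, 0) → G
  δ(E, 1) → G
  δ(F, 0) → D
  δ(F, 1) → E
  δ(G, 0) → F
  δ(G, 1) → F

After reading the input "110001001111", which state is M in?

F

A --1--> C
C --1--> A
A --0--> G
G --0--> F
F --0--> D
D --1--> C
C --0--> E
E --0--> G
G --1--> F
F --1--> E
E --1--> G
G --1--> F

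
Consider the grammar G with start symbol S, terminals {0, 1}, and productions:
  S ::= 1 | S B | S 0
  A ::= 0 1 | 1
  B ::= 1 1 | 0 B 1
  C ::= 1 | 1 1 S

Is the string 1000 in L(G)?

S ⇒ S0 ⇒ S00 ⇒ S000 ⇒ 1000

yes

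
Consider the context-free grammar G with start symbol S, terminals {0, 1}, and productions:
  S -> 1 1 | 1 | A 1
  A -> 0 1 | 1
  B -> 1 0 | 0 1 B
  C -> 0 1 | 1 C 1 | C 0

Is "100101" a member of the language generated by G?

no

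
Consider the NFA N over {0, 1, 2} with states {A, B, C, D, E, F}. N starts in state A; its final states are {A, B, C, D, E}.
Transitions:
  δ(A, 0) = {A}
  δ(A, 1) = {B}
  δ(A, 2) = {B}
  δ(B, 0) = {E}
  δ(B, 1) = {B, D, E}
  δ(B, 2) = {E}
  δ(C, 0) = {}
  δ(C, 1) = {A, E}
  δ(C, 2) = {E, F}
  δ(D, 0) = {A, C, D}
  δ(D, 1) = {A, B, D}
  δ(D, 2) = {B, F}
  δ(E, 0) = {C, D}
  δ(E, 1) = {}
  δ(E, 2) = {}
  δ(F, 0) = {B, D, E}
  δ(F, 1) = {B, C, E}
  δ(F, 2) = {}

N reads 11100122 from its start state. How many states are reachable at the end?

Start: {A}
read 1: {B}
read 1: {B, D, E}
read 1: {A, B, D, E}
read 0: {A, C, D, E}
read 0: {A, C, D}
read 1: {A, B, D, E}
read 2: {B, E, F}
read 2: {E}
Final reachable set {E} has 1 state.

1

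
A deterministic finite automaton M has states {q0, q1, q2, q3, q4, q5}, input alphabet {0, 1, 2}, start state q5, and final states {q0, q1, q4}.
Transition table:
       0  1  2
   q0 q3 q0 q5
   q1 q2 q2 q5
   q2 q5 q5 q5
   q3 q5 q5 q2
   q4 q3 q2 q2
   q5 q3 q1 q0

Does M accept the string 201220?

rejected

q5 --2--> q0
q0 --0--> q3
q3 --1--> q5
q5 --2--> q0
q0 --2--> q5
q5 --0--> q3
End in state q3, which is not an accepting state.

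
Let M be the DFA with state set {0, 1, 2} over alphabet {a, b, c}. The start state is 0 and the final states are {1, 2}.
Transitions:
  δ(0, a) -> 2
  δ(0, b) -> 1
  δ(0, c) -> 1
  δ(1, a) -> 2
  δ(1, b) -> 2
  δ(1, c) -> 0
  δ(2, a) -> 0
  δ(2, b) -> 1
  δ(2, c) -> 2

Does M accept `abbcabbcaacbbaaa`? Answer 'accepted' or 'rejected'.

rejected

0 --a--> 2
2 --b--> 1
1 --b--> 2
2 --c--> 2
2 --a--> 0
0 --b--> 1
1 --b--> 2
2 --c--> 2
2 --a--> 0
0 --a--> 2
2 --c--> 2
2 --b--> 1
1 --b--> 2
2 --a--> 0
0 --a--> 2
2 --a--> 0
End in state 0, which is not an accepting state.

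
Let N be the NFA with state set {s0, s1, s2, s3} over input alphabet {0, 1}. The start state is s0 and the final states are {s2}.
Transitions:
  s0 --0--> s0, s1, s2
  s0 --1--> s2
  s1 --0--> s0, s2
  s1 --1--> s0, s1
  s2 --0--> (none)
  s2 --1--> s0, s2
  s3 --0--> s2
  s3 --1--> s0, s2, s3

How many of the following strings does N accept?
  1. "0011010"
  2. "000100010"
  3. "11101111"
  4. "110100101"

"0011010": accepted
"000100010": accepted
"11101111": accepted
"110100101": accepted

4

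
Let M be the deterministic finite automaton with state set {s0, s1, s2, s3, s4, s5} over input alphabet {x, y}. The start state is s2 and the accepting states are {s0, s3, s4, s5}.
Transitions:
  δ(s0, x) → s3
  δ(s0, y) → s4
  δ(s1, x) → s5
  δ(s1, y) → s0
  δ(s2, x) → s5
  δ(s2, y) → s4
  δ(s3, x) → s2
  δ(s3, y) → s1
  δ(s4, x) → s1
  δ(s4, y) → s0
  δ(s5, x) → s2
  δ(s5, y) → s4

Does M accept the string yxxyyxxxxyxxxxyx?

rejected

s2 --y--> s4
s4 --x--> s1
s1 --x--> s5
s5 --y--> s4
s4 --y--> s0
s0 --x--> s3
s3 --x--> s2
s2 --x--> s5
s5 --x--> s2
s2 --y--> s4
s4 --x--> s1
s1 --x--> s5
s5 --x--> s2
s2 --x--> s5
s5 --y--> s4
s4 --x--> s1
End in state s1, which is not an accepting state.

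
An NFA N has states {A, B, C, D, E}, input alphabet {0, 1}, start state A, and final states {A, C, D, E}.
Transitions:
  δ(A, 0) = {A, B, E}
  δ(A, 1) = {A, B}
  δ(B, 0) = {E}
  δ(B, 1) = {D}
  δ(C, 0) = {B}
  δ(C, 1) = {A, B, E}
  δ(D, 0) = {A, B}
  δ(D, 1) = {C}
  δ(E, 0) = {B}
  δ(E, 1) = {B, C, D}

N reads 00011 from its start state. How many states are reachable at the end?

Start: {A}
read 0: {A, B, E}
read 0: {A, B, E}
read 0: {A, B, E}
read 1: {A, B, C, D}
read 1: {A, B, C, D, E}
Final reachable set {A, B, C, D, E} has 5 states.

5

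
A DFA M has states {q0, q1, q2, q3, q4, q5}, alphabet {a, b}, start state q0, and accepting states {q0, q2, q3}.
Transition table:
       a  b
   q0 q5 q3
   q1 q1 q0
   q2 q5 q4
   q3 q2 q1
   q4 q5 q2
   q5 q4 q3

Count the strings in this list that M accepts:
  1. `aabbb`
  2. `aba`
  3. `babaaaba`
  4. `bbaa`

3

`aabbb`: accepted
`aba`: accepted
`babaaaba`: accepted
`bbaa`: rejected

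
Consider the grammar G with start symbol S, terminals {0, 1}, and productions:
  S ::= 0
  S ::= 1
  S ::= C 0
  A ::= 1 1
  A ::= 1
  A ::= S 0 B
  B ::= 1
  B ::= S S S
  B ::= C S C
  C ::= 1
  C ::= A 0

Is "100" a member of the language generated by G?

S ⇒ C0 ⇒ A00 ⇒ 100

yes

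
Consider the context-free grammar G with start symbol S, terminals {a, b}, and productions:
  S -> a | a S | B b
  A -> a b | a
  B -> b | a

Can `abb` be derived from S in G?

S ⇒ aS ⇒ aBb ⇒ abb

yes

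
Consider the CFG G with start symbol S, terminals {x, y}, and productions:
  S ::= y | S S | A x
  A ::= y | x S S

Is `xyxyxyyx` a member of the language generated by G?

yes

S ⇒ Ax ⇒ xSSx ⇒ xSSSx ⇒ xSSSSx ⇒ xAxSSSx ⇒ xyxSSSx ⇒ xyxAxSSx ⇒ xyxyxSSx ⇒ xyxyxySx ⇒ xyxyxyyx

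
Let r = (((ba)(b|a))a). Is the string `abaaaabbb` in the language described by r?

no

No split of abaaaabbb into u·v has ((ba)(b|a)) matching u and a matching v.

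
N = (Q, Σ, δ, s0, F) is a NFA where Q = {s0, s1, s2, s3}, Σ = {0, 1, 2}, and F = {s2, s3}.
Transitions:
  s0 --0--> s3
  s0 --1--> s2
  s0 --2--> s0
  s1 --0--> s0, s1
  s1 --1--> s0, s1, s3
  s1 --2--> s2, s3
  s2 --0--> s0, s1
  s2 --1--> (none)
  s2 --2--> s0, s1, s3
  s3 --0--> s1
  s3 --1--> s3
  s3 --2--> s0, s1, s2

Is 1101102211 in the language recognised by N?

rejected

Start: {s0}
read 1: {s2}
read 1: {}
The reachable set is empty and stays empty for the remaining 8 symbols.
Reachable ∩ accepting = {} — empty.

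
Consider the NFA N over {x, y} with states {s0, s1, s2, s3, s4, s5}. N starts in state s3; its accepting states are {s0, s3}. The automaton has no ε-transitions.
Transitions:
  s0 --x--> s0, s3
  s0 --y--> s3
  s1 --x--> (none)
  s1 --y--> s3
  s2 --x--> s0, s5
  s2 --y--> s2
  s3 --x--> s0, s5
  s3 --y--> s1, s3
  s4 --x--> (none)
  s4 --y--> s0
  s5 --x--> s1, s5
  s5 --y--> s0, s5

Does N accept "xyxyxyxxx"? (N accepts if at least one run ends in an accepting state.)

accepted

Start: {s3}
read x: {s0, s5}
read y: {s0, s3, s5}
read x: {s0, s1, s3, s5}
read y: {s0, s1, s3, s5}
read x: {s0, s1, s3, s5}
read y: {s0, s1, s3, s5}
read x: {s0, s1, s3, s5}
read x: {s0, s1, s3, s5}
read x: {s0, s1, s3, s5}
Reachable ∩ accepting = {s0, s3} — nonempty.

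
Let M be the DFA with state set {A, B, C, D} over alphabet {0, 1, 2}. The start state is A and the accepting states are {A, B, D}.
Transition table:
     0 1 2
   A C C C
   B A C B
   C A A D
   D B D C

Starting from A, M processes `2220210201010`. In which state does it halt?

A

A --2--> C
C --2--> D
D --2--> C
C --0--> A
A --2--> C
C --1--> A
A --0--> C
C --2--> D
D --0--> B
B --1--> C
C --0--> A
A --1--> C
C --0--> A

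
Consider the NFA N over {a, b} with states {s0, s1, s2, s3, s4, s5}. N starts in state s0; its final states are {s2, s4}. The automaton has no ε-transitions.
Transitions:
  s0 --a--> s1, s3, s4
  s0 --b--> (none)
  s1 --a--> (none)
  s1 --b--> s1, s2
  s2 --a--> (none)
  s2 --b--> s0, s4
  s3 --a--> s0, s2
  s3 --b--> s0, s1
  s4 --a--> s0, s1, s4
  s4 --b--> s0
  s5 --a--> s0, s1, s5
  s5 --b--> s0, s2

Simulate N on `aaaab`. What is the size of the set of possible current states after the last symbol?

Start: {s0}
read a: {s1, s3, s4}
read a: {s0, s1, s2, s4}
read a: {s0, s1, s3, s4}
read a: {s0, s1, s2, s3, s4}
read b: {s0, s1, s2, s4}
Final reachable set {s0, s1, s2, s4} has 4 states.

4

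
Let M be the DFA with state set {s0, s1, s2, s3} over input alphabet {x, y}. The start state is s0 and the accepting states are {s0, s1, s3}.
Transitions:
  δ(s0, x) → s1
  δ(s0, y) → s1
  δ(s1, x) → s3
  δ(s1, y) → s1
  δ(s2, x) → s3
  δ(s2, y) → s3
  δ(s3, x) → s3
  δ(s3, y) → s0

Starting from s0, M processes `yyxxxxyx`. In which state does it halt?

s0 --y--> s1
s1 --y--> s1
s1 --x--> s3
s3 --x--> s3
s3 --x--> s3
s3 --x--> s3
s3 --y--> s0
s0 --x--> s1

s1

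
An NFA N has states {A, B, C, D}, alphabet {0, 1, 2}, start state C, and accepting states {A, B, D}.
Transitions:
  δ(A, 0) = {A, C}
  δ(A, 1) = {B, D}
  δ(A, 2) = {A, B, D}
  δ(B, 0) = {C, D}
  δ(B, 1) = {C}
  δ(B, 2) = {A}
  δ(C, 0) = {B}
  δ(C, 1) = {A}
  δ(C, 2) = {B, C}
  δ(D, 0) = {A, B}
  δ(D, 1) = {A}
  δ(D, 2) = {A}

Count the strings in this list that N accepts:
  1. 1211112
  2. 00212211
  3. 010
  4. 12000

4

1211112: accepted
00212211: accepted
010: accepted
12000: accepted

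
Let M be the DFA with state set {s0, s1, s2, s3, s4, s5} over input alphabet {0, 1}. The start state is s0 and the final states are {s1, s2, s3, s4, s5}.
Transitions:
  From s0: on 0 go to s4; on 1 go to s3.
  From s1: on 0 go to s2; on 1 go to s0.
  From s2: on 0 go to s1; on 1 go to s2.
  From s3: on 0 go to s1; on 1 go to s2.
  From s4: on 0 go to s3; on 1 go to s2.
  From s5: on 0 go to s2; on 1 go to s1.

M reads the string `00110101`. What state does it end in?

s2

s0 --0--> s4
s4 --0--> s3
s3 --1--> s2
s2 --1--> s2
s2 --0--> s1
s1 --1--> s0
s0 --0--> s4
s4 --1--> s2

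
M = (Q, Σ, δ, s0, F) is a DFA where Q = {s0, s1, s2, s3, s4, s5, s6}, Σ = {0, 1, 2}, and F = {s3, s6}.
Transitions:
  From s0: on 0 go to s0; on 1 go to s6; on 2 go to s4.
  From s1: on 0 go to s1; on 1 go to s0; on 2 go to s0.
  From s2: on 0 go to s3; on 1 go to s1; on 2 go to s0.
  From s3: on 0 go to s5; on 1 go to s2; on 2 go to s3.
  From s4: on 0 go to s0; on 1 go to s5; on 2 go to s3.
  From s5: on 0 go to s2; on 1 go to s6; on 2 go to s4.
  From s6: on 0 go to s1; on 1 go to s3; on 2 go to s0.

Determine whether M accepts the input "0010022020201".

s0 --0--> s0
s0 --0--> s0
s0 --1--> s6
s6 --0--> s1
s1 --0--> s1
s1 --2--> s0
s0 --2--> s4
s4 --0--> s0
s0 --2--> s4
s4 --0--> s0
s0 --2--> s4
s4 --0--> s0
s0 --1--> s6
End in state s6, which is an accepting state.

accepted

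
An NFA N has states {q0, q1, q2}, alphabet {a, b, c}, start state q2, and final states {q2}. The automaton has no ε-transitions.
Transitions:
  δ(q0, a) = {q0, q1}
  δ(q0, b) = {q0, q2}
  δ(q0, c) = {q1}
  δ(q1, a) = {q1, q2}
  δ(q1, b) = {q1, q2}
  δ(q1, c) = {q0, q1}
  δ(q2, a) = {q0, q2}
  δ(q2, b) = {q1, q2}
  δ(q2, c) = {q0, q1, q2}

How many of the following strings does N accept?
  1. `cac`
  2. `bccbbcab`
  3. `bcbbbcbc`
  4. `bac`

4

`cac`: accepted
`bccbbcab`: accepted
`bcbbbcbc`: accepted
`bac`: accepted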